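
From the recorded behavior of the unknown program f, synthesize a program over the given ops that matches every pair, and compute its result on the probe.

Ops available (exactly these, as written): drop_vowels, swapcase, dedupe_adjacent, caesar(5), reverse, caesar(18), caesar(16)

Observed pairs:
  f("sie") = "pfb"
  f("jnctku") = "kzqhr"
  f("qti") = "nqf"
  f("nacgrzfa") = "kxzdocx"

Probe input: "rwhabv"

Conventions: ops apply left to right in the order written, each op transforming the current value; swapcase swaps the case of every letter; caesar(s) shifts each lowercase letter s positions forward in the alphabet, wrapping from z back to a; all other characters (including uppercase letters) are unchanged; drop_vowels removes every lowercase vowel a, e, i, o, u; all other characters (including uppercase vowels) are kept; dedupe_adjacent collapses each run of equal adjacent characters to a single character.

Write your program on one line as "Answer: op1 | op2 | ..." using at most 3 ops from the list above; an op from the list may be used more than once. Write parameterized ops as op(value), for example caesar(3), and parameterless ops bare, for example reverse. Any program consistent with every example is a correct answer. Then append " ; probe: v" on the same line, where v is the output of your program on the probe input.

caesar(5) | drop_vowels | caesar(18) ; probe: "otexy"

Check, running the answer program on each example:
  "sie" -> "xnj" -> "xnj" -> "pfb"
  "jnctku" -> "oshypz" -> "shypz" -> "kzqhr"
  "qti" -> "vyn" -> "vyn" -> "nqf"
  "nacgrzfa" -> "sfhlwekf" -> "sfhlwkf" -> "kxzdocx"
  probe: "rwhabv" -> "wbmfga" -> "wbmfg" -> "otexy"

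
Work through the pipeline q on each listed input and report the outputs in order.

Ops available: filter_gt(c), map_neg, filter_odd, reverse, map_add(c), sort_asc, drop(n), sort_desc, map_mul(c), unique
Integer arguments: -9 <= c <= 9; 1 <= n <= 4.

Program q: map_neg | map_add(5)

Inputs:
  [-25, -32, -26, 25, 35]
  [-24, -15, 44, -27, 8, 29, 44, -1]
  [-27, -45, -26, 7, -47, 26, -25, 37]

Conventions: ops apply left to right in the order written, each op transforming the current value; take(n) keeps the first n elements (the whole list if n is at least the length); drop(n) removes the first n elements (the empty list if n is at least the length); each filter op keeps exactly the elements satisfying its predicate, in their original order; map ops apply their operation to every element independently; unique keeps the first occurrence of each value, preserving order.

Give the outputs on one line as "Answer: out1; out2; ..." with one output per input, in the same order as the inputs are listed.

[30, 37, 31, -20, -30]; [29, 20, -39, 32, -3, -24, -39, 6]; [32, 50, 31, -2, 52, -21, 30, -32]

Execution, op by op:
  [-25, -32, -26, 25, 35] -> [25, 32, 26, -25, -35] -> [30, 37, 31, -20, -30]
  [-24, -15, 44, -27, 8, 29, 44, -1] -> [24, 15, -44, 27, -8, -29, -44, 1] -> [29, 20, -39, 32, -3, -24, -39, 6]
  [-27, -45, -26, 7, -47, 26, -25, 37] -> [27, 45, 26, -7, 47, -26, 25, -37] -> [32, 50, 31, -2, 52, -21, 30, -32]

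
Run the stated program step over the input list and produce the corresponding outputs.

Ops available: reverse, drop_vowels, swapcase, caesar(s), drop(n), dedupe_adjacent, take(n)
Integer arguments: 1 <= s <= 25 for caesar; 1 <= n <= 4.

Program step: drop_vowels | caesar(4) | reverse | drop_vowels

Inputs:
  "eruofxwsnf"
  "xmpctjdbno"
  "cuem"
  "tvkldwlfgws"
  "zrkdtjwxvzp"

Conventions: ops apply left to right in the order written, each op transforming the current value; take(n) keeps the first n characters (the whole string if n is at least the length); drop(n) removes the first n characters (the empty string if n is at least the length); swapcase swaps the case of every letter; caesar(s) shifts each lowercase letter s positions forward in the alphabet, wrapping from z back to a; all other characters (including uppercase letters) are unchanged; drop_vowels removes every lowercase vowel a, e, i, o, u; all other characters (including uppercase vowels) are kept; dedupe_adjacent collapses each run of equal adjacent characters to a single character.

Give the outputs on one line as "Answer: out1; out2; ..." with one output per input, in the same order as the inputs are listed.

"jrwbjv"; "rfhnxgtqb"; "qg"; "wkjphpzx"; "tdzbnxhvd"

Execution, op by op:
  "eruofxwsnf" -> "rfxwsnf" -> "vjbawrj" -> "jrwabjv" -> "jrwbjv"
  "xmpctjdbno" -> "xmpctjdbn" -> "bqtgxnhfr" -> "rfhnxgtqb" -> "rfhnxgtqb"
  "cuem" -> "cm" -> "gq" -> "qg" -> "qg"
  "tvkldwlfgws" -> "tvkldwlfgws" -> "xzophapjkaw" -> "wakjpahpozx" -> "wkjphpzx"
  "zrkdtjwxvzp" -> "zrkdtjwxvzp" -> "dvohxnabzdt" -> "tdzbanxhovd" -> "tdzbnxhvd"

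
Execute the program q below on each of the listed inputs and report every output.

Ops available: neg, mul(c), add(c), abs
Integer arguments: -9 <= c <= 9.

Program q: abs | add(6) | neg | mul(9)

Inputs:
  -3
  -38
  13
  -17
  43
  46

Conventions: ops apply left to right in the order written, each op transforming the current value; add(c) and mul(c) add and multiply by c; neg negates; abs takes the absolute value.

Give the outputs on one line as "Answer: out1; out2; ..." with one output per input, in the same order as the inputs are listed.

Execution, op by op:
  -3 -> 3 -> 9 -> -9 -> -81
  -38 -> 38 -> 44 -> -44 -> -396
  13 -> 13 -> 19 -> -19 -> -171
  -17 -> 17 -> 23 -> -23 -> -207
  43 -> 43 -> 49 -> -49 -> -441
  46 -> 46 -> 52 -> -52 -> -468

-81; -396; -171; -207; -441; -468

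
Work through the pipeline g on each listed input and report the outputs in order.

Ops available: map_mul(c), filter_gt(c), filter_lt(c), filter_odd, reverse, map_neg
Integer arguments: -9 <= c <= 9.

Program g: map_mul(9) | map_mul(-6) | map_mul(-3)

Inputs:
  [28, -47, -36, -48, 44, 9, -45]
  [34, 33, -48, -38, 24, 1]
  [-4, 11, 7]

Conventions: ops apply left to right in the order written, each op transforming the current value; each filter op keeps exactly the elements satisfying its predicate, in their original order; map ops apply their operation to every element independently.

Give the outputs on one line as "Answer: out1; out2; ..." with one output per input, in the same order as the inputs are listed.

Execution, op by op:
  [28, -47, -36, -48, 44, 9, -45] -> [252, -423, -324, -432, 396, 81, -405] -> [-1512, 2538, 1944, 2592, -2376, -486, 2430] -> [4536, -7614, -5832, -7776, 7128, 1458, -7290]
  [34, 33, -48, -38, 24, 1] -> [306, 297, -432, -342, 216, 9] -> [-1836, -1782, 2592, 2052, -1296, -54] -> [5508, 5346, -7776, -6156, 3888, 162]
  [-4, 11, 7] -> [-36, 99, 63] -> [216, -594, -378] -> [-648, 1782, 1134]

[4536, -7614, -5832, -7776, 7128, 1458, -7290]; [5508, 5346, -7776, -6156, 3888, 162]; [-648, 1782, 1134]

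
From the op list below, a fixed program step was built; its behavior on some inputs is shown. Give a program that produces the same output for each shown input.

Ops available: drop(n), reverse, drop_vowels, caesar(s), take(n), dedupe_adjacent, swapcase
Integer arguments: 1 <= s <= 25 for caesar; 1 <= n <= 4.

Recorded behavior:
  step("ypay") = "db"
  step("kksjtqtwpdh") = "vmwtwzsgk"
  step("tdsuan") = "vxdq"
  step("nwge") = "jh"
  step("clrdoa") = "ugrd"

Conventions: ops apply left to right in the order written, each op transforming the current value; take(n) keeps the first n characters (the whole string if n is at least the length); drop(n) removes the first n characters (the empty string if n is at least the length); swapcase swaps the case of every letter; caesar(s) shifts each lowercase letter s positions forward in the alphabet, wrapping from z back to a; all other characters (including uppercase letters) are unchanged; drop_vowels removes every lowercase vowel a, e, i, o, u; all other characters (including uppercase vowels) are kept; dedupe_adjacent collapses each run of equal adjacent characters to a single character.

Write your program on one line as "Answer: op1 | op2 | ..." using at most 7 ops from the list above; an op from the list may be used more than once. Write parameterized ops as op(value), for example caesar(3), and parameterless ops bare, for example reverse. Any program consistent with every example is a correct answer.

reverse | swapcase | reverse | drop(2) | swapcase | caesar(3)

Check, running the answer program on each example:
  "ypay" -> "yapy" -> "YAPY" -> "YPAY" -> "AY" -> "ay" -> "db"
  "kksjtqtwpdh" -> "hdpwtqtjskk" -> "HDPWTQTJSKK" -> "KKSJTQTWPDH" -> "SJTQTWPDH" -> "sjtqtwpdh" -> "vmwtwzsgk"
  "tdsuan" -> "nausdt" -> "NAUSDT" -> "TDSUAN" -> "SUAN" -> "suan" -> "vxdq"
  "nwge" -> "egwn" -> "EGWN" -> "NWGE" -> "GE" -> "ge" -> "jh"
  "clrdoa" -> "aodrlc" -> "AODRLC" -> "CLRDOA" -> "RDOA" -> "rdoa" -> "ugrd"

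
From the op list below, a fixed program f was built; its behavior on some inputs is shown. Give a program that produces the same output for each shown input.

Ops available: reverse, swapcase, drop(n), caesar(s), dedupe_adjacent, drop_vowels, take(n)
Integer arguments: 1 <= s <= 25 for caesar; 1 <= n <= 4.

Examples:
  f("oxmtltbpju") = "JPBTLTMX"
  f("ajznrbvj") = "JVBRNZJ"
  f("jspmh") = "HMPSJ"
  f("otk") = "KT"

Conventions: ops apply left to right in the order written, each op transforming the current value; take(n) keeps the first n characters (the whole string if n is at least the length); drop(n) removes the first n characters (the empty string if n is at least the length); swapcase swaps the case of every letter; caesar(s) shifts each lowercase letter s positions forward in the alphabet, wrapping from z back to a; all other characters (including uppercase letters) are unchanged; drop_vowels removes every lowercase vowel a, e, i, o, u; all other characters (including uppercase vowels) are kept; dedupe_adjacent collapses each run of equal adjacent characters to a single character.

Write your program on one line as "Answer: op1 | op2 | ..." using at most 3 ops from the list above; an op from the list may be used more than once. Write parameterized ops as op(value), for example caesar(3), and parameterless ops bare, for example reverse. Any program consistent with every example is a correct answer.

drop_vowels | swapcase | reverse

Check, running the answer program on each example:
  "oxmtltbpju" -> "xmtltbpj" -> "XMTLTBPJ" -> "JPBTLTMX"
  "ajznrbvj" -> "jznrbvj" -> "JZNRBVJ" -> "JVBRNZJ"
  "jspmh" -> "jspmh" -> "JSPMH" -> "HMPSJ"
  "otk" -> "tk" -> "TK" -> "KT"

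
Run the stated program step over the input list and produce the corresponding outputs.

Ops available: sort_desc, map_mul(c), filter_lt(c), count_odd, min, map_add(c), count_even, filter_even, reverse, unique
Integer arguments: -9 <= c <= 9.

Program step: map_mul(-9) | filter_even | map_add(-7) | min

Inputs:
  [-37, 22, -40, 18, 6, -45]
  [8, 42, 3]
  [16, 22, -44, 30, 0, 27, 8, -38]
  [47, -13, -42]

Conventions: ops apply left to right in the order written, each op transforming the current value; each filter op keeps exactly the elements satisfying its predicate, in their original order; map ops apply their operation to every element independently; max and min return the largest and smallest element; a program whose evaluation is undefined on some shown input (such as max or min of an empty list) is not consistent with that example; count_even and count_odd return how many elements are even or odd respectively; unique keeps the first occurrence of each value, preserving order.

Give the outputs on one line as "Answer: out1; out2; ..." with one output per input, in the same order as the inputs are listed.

Execution, op by op:
  [-37, 22, -40, 18, 6, -45] -> [333, -198, 360, -162, -54, 405] -> [-198, 360, -162, -54] -> [-205, 353, -169, -61] -> -205
  [8, 42, 3] -> [-72, -378, -27] -> [-72, -378] -> [-79, -385] -> -385
  [16, 22, -44, 30, 0, 27, 8, -38] -> [-144, -198, 396, -270, 0, -243, -72, 342] -> [-144, -198, 396, -270, 0, -72, 342] -> [-151, -205, 389, -277, -7, -79, 335] -> -277
  [47, -13, -42] -> [-423, 117, 378] -> [378] -> [371] -> 371

-205; -385; -277; 371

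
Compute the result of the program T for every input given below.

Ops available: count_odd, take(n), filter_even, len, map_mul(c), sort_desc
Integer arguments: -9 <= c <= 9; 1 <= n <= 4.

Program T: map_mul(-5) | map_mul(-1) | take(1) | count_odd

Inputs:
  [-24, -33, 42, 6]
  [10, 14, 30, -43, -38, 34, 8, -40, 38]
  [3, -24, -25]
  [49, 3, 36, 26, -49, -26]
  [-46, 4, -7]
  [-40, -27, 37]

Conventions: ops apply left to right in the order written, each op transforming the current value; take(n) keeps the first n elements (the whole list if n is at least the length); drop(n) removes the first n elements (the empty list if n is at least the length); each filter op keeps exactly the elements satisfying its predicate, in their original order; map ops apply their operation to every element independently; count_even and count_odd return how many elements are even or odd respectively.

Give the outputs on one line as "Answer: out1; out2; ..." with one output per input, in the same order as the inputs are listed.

Execution, op by op:
  [-24, -33, 42, 6] -> [120, 165, -210, -30] -> [-120, -165, 210, 30] -> [-120] -> 0
  [10, 14, 30, -43, -38, 34, 8, -40, 38] -> [-50, -70, -150, 215, 190, -170, -40, 200, -190] -> [50, 70, 150, -215, -190, 170, 40, -200, 190] -> [50] -> 0
  [3, -24, -25] -> [-15, 120, 125] -> [15, -120, -125] -> [15] -> 1
  [49, 3, 36, 26, -49, -26] -> [-245, -15, -180, -130, 245, 130] -> [245, 15, 180, 130, -245, -130] -> [245] -> 1
  [-46, 4, -7] -> [230, -20, 35] -> [-230, 20, -35] -> [-230] -> 0
  [-40, -27, 37] -> [200, 135, -185] -> [-200, -135, 185] -> [-200] -> 0

0; 0; 1; 1; 0; 0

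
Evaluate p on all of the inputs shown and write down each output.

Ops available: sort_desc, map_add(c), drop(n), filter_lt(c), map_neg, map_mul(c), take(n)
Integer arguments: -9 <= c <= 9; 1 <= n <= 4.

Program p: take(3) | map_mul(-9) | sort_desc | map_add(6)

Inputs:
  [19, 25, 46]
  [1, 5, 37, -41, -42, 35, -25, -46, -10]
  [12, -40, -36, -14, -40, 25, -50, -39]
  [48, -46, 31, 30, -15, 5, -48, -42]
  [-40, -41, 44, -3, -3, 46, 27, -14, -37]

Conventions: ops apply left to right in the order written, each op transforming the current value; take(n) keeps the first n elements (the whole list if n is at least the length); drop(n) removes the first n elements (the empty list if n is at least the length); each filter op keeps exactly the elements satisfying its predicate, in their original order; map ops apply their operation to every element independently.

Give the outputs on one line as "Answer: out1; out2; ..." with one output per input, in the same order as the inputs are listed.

Execution, op by op:
  [19, 25, 46] -> [19, 25, 46] -> [-171, -225, -414] -> [-171, -225, -414] -> [-165, -219, -408]
  [1, 5, 37, -41, -42, 35, -25, -46, -10] -> [1, 5, 37] -> [-9, -45, -333] -> [-9, -45, -333] -> [-3, -39, -327]
  [12, -40, -36, -14, -40, 25, -50, -39] -> [12, -40, -36] -> [-108, 360, 324] -> [360, 324, -108] -> [366, 330, -102]
  [48, -46, 31, 30, -15, 5, -48, -42] -> [48, -46, 31] -> [-432, 414, -279] -> [414, -279, -432] -> [420, -273, -426]
  [-40, -41, 44, -3, -3, 46, 27, -14, -37] -> [-40, -41, 44] -> [360, 369, -396] -> [369, 360, -396] -> [375, 366, -390]

[-165, -219, -408]; [-3, -39, -327]; [366, 330, -102]; [420, -273, -426]; [375, 366, -390]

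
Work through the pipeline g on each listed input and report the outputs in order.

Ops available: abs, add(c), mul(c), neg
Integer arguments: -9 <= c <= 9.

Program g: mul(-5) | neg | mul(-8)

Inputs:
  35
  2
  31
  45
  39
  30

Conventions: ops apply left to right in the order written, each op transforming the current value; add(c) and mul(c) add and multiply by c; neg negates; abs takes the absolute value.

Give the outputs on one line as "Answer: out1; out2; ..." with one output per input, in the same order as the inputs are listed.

Execution, op by op:
  35 -> -175 -> 175 -> -1400
  2 -> -10 -> 10 -> -80
  31 -> -155 -> 155 -> -1240
  45 -> -225 -> 225 -> -1800
  39 -> -195 -> 195 -> -1560
  30 -> -150 -> 150 -> -1200

-1400; -80; -1240; -1800; -1560; -1200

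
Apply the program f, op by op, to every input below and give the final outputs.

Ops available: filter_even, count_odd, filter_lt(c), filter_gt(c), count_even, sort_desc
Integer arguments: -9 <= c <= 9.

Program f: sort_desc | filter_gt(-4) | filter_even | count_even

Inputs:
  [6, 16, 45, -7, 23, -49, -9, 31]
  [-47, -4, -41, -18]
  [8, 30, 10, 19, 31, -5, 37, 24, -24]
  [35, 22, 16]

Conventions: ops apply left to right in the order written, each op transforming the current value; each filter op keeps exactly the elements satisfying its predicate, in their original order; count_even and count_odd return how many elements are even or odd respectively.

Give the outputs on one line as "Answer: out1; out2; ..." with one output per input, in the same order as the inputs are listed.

Execution, op by op:
  [6, 16, 45, -7, 23, -49, -9, 31] -> [45, 31, 23, 16, 6, -7, -9, -49] -> [45, 31, 23, 16, 6] -> [16, 6] -> 2
  [-47, -4, -41, -18] -> [-4, -18, -41, -47] -> [] -> [] -> 0
  [8, 30, 10, 19, 31, -5, 37, 24, -24] -> [37, 31, 30, 24, 19, 10, 8, -5, -24] -> [37, 31, 30, 24, 19, 10, 8] -> [30, 24, 10, 8] -> 4
  [35, 22, 16] -> [35, 22, 16] -> [35, 22, 16] -> [22, 16] -> 2

2; 0; 4; 2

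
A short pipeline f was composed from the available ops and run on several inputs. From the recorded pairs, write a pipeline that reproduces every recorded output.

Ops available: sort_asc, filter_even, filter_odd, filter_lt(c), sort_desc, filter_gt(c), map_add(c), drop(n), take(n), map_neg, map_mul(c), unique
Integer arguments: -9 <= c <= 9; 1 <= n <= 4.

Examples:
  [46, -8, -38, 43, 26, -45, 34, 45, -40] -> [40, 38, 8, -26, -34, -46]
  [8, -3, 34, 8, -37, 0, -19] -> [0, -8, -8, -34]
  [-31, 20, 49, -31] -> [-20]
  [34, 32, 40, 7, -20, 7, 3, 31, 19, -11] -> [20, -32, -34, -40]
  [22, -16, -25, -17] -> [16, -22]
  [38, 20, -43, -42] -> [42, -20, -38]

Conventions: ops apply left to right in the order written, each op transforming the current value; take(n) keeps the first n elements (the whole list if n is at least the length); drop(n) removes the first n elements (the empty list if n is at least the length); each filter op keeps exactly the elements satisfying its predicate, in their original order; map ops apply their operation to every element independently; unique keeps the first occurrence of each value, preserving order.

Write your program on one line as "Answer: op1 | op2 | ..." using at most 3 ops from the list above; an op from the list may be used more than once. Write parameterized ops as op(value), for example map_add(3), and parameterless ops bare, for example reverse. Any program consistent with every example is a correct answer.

filter_even | map_neg | sort_desc

Check, running the answer program on each example:
  [46, -8, -38, 43, 26, -45, 34, 45, -40] -> [46, -8, -38, 26, 34, -40] -> [-46, 8, 38, -26, -34, 40] -> [40, 38, 8, -26, -34, -46]
  [8, -3, 34, 8, -37, 0, -19] -> [8, 34, 8, 0] -> [-8, -34, -8, 0] -> [0, -8, -8, -34]
  [-31, 20, 49, -31] -> [20] -> [-20] -> [-20]
  [34, 32, 40, 7, -20, 7, 3, 31, 19, -11] -> [34, 32, 40, -20] -> [-34, -32, -40, 20] -> [20, -32, -34, -40]
  [22, -16, -25, -17] -> [22, -16] -> [-22, 16] -> [16, -22]
  [38, 20, -43, -42] -> [38, 20, -42] -> [-38, -20, 42] -> [42, -20, -38]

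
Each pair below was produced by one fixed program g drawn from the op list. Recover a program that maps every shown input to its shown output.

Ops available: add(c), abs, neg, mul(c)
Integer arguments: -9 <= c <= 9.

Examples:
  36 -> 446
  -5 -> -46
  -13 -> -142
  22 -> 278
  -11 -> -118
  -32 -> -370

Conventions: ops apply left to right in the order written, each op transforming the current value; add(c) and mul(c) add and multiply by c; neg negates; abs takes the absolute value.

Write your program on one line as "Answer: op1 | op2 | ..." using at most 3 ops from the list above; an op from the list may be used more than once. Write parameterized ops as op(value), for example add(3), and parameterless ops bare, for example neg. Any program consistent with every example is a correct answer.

mul(6) | add(7) | mul(2)

Check, running the answer program on each example:
  36 -> 216 -> 223 -> 446
  -5 -> -30 -> -23 -> -46
  -13 -> -78 -> -71 -> -142
  22 -> 132 -> 139 -> 278
  -11 -> -66 -> -59 -> -118
  -32 -> -192 -> -185 -> -370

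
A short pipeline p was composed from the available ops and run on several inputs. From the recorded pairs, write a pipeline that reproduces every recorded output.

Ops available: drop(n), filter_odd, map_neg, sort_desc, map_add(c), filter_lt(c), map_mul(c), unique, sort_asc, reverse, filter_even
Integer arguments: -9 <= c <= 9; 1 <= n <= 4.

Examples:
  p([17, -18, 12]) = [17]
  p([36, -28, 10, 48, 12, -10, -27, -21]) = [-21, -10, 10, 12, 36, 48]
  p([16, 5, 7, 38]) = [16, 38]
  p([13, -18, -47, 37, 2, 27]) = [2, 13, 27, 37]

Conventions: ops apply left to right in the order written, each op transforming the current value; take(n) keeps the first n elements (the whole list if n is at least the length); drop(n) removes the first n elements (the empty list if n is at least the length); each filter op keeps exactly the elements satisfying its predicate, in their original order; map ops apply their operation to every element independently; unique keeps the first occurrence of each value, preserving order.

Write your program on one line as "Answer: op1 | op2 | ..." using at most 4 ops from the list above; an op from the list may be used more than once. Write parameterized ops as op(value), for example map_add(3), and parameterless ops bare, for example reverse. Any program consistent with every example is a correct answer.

reverse | sort_asc | drop(2)

Check, running the answer program on each example:
  [17, -18, 12] -> [12, -18, 17] -> [-18, 12, 17] -> [17]
  [36, -28, 10, 48, 12, -10, -27, -21] -> [-21, -27, -10, 12, 48, 10, -28, 36] -> [-28, -27, -21, -10, 10, 12, 36, 48] -> [-21, -10, 10, 12, 36, 48]
  [16, 5, 7, 38] -> [38, 7, 5, 16] -> [5, 7, 16, 38] -> [16, 38]
  [13, -18, -47, 37, 2, 27] -> [27, 2, 37, -47, -18, 13] -> [-47, -18, 2, 13, 27, 37] -> [2, 13, 27, 37]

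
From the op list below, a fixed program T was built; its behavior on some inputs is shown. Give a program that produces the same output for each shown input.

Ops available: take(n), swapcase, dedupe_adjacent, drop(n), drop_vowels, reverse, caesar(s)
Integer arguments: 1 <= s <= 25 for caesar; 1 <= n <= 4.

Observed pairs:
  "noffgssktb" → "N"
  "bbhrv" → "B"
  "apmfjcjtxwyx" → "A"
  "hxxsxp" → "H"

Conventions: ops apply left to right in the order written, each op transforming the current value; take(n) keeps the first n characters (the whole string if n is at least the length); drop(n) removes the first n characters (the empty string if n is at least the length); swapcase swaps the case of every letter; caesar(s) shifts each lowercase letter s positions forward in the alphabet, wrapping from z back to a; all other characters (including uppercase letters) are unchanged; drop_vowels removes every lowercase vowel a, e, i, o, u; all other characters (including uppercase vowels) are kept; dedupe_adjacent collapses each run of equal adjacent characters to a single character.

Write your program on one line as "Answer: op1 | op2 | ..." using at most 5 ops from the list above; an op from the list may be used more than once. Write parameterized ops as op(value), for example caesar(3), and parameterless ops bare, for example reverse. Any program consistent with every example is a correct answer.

reverse | swapcase | reverse | take(1)

Check, running the answer program on each example:
  "noffgssktb" -> "btkssgffon" -> "BTKSSGFFON" -> "NOFFGSSKTB" -> "N"
  "bbhrv" -> "vrhbb" -> "VRHBB" -> "BBHRV" -> "B"
  "apmfjcjtxwyx" -> "xywxtjcjfmpa" -> "XYWXTJCJFMPA" -> "APMFJCJTXWYX" -> "A"
  "hxxsxp" -> "pxsxxh" -> "PXSXXH" -> "HXXSXP" -> "H"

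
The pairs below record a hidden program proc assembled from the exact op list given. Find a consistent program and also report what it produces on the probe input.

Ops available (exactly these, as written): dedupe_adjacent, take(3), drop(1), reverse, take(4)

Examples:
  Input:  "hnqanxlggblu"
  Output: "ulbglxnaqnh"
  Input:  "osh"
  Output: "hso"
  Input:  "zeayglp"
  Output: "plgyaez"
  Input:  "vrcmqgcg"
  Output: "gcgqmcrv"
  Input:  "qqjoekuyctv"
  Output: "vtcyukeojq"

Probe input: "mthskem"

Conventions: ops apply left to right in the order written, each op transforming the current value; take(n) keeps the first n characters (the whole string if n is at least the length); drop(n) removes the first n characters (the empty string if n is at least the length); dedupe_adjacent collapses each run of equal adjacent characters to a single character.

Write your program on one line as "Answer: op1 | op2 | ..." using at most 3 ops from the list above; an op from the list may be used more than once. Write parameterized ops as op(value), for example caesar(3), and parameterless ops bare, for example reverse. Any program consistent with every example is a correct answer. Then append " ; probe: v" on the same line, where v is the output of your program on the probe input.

dedupe_adjacent | reverse ; probe: "mekshtm"

Check, running the answer program on each example:
  "hnqanxlggblu" -> "hnqanxlgblu" -> "ulbglxnaqnh"
  "osh" -> "osh" -> "hso"
  "zeayglp" -> "zeayglp" -> "plgyaez"
  "vrcmqgcg" -> "vrcmqgcg" -> "gcgqmcrv"
  "qqjoekuyctv" -> "qjoekuyctv" -> "vtcyukeojq"
  probe: "mthskem" -> "mthskem" -> "mekshtm"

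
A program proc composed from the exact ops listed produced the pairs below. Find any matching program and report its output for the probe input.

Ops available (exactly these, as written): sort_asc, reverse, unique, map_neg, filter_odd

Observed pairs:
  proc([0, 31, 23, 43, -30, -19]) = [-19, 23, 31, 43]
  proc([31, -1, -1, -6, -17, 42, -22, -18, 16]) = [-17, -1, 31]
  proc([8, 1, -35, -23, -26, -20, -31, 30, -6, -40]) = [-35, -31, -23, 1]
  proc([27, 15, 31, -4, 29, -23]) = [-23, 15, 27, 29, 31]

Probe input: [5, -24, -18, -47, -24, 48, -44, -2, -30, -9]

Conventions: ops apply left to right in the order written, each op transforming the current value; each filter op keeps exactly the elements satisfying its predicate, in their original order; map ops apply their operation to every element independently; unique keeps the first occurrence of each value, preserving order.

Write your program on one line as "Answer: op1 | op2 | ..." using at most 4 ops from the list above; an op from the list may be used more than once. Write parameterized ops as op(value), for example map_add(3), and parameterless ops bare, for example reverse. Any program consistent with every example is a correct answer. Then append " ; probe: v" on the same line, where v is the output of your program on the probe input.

sort_asc | filter_odd | unique ; probe: [-47, -9, 5]

Check, running the answer program on each example:
  [0, 31, 23, 43, -30, -19] -> [-30, -19, 0, 23, 31, 43] -> [-19, 23, 31, 43] -> [-19, 23, 31, 43]
  [31, -1, -1, -6, -17, 42, -22, -18, 16] -> [-22, -18, -17, -6, -1, -1, 16, 31, 42] -> [-17, -1, -1, 31] -> [-17, -1, 31]
  [8, 1, -35, -23, -26, -20, -31, 30, -6, -40] -> [-40, -35, -31, -26, -23, -20, -6, 1, 8, 30] -> [-35, -31, -23, 1] -> [-35, -31, -23, 1]
  [27, 15, 31, -4, 29, -23] -> [-23, -4, 15, 27, 29, 31] -> [-23, 15, 27, 29, 31] -> [-23, 15, 27, 29, 31]
  probe: [5, -24, -18, -47, -24, 48, -44, -2, -30, -9] -> [-47, -44, -30, -24, -24, -18, -9, -2, 5, 48] -> [-47, -9, 5] -> [-47, -9, 5]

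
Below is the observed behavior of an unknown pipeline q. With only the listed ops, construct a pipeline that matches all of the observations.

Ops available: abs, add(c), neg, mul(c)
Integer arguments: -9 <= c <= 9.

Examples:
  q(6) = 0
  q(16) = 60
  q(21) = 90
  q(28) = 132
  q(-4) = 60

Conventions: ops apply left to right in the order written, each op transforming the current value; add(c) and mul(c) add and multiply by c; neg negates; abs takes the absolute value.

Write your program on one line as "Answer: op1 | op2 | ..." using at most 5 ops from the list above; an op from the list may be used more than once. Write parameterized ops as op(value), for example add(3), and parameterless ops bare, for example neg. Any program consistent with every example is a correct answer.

add(-6) | abs | neg | mul(6) | abs

Check, running the answer program on each example:
  6 -> 0 -> 0 -> 0 -> 0 -> 0
  16 -> 10 -> 10 -> -10 -> -60 -> 60
  21 -> 15 -> 15 -> -15 -> -90 -> 90
  28 -> 22 -> 22 -> -22 -> -132 -> 132
  -4 -> -10 -> 10 -> -10 -> -60 -> 60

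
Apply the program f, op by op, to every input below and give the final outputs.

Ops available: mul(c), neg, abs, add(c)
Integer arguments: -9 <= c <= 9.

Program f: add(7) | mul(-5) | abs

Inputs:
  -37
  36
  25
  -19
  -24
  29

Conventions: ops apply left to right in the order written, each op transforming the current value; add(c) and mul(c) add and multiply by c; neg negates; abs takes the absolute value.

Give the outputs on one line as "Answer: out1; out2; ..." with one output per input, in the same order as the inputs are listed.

150; 215; 160; 60; 85; 180

Execution, op by op:
  -37 -> -30 -> 150 -> 150
  36 -> 43 -> -215 -> 215
  25 -> 32 -> -160 -> 160
  -19 -> -12 -> 60 -> 60
  -24 -> -17 -> 85 -> 85
  29 -> 36 -> -180 -> 180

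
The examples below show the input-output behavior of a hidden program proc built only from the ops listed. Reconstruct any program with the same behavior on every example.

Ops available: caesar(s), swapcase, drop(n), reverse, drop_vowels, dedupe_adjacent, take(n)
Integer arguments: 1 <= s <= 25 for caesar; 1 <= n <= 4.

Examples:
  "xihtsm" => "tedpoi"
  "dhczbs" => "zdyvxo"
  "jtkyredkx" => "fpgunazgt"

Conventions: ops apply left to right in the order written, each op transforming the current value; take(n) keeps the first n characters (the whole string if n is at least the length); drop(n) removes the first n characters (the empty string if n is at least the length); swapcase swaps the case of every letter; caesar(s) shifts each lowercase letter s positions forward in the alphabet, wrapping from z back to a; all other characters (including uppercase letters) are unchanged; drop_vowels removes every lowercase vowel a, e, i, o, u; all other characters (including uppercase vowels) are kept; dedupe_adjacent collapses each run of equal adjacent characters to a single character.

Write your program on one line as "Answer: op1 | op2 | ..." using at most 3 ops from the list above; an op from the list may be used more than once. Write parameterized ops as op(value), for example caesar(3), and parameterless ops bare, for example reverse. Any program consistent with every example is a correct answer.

caesar(5) | caesar(17)

Check, running the answer program on each example:
  "xihtsm" -> "cnmyxr" -> "tedpoi"
  "dhczbs" -> "imhegx" -> "zdyvxo"
  "jtkyredkx" -> "oypdwjipc" -> "fpgunazgt"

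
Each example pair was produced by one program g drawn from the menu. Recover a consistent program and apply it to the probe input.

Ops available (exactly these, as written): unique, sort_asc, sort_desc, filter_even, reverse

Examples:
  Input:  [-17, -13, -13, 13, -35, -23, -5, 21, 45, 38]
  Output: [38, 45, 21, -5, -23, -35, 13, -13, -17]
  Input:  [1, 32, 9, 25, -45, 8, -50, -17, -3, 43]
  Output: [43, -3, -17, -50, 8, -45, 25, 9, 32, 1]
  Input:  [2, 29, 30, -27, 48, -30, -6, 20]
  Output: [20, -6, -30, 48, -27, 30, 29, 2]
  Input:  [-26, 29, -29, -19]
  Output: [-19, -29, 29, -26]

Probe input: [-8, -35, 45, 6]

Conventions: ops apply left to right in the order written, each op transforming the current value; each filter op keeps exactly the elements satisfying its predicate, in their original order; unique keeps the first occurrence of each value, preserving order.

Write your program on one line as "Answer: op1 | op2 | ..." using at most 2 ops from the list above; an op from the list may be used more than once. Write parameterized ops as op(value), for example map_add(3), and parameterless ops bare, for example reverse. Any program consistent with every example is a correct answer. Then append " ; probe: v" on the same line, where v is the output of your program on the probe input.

reverse | unique ; probe: [6, 45, -35, -8]

Check, running the answer program on each example:
  [-17, -13, -13, 13, -35, -23, -5, 21, 45, 38] -> [38, 45, 21, -5, -23, -35, 13, -13, -13, -17] -> [38, 45, 21, -5, -23, -35, 13, -13, -17]
  [1, 32, 9, 25, -45, 8, -50, -17, -3, 43] -> [43, -3, -17, -50, 8, -45, 25, 9, 32, 1] -> [43, -3, -17, -50, 8, -45, 25, 9, 32, 1]
  [2, 29, 30, -27, 48, -30, -6, 20] -> [20, -6, -30, 48, -27, 30, 29, 2] -> [20, -6, -30, 48, -27, 30, 29, 2]
  [-26, 29, -29, -19] -> [-19, -29, 29, -26] -> [-19, -29, 29, -26]
  probe: [-8, -35, 45, 6] -> [6, 45, -35, -8] -> [6, 45, -35, -8]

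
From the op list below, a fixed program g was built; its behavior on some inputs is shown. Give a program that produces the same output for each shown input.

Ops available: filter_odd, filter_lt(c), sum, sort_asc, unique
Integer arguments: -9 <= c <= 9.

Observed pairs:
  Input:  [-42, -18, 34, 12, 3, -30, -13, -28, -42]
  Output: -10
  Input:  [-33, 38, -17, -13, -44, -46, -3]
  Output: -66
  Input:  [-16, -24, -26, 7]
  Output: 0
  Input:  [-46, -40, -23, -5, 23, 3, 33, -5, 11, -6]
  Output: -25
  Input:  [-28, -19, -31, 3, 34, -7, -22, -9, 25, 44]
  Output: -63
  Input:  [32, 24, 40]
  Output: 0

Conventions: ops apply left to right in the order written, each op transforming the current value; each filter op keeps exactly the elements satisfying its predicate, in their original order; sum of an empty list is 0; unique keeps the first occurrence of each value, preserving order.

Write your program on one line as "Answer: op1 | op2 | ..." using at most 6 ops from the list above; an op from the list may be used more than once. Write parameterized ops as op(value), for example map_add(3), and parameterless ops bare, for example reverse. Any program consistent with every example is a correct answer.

sort_asc | filter_odd | filter_lt(5) | unique | sum

Check, running the answer program on each example:
  [-42, -18, 34, 12, 3, -30, -13, -28, -42] -> [-42, -42, -30, -28, -18, -13, 3, 12, 34] -> [-13, 3] -> [-13, 3] -> [-13, 3] -> -10
  [-33, 38, -17, -13, -44, -46, -3] -> [-46, -44, -33, -17, -13, -3, 38] -> [-33, -17, -13, -3] -> [-33, -17, -13, -3] -> [-33, -17, -13, -3] -> -66
  [-16, -24, -26, 7] -> [-26, -24, -16, 7] -> [7] -> [] -> [] -> 0
  [-46, -40, -23, -5, 23, 3, 33, -5, 11, -6] -> [-46, -40, -23, -6, -5, -5, 3, 11, 23, 33] -> [-23, -5, -5, 3, 11, 23, 33] -> [-23, -5, -5, 3] -> [-23, -5, 3] -> -25
  [-28, -19, -31, 3, 34, -7, -22, -9, 25, 44] -> [-31, -28, -22, -19, -9, -7, 3, 25, 34, 44] -> [-31, -19, -9, -7, 3, 25] -> [-31, -19, -9, -7, 3] -> [-31, -19, -9, -7, 3] -> -63
  [32, 24, 40] -> [24, 32, 40] -> [] -> [] -> [] -> 0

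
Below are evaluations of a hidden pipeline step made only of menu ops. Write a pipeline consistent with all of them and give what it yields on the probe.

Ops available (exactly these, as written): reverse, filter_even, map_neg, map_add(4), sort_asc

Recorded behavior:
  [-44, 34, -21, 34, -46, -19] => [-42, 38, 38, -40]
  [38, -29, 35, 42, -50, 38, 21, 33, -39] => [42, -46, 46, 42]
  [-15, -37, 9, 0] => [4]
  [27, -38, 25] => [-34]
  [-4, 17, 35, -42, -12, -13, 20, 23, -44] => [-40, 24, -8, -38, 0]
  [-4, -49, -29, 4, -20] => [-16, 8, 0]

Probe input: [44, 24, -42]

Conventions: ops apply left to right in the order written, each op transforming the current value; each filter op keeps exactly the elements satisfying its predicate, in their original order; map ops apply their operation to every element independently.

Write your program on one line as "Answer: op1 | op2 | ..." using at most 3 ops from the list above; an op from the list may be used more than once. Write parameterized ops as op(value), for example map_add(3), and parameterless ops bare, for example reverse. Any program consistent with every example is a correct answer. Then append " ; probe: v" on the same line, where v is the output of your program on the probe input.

reverse | filter_even | map_add(4) ; probe: [-38, 28, 48]

Check, running the answer program on each example:
  [-44, 34, -21, 34, -46, -19] -> [-19, -46, 34, -21, 34, -44] -> [-46, 34, 34, -44] -> [-42, 38, 38, -40]
  [38, -29, 35, 42, -50, 38, 21, 33, -39] -> [-39, 33, 21, 38, -50, 42, 35, -29, 38] -> [38, -50, 42, 38] -> [42, -46, 46, 42]
  [-15, -37, 9, 0] -> [0, 9, -37, -15] -> [0] -> [4]
  [27, -38, 25] -> [25, -38, 27] -> [-38] -> [-34]
  [-4, 17, 35, -42, -12, -13, 20, 23, -44] -> [-44, 23, 20, -13, -12, -42, 35, 17, -4] -> [-44, 20, -12, -42, -4] -> [-40, 24, -8, -38, 0]
  [-4, -49, -29, 4, -20] -> [-20, 4, -29, -49, -4] -> [-20, 4, -4] -> [-16, 8, 0]
  probe: [44, 24, -42] -> [-42, 24, 44] -> [-42, 24, 44] -> [-38, 28, 48]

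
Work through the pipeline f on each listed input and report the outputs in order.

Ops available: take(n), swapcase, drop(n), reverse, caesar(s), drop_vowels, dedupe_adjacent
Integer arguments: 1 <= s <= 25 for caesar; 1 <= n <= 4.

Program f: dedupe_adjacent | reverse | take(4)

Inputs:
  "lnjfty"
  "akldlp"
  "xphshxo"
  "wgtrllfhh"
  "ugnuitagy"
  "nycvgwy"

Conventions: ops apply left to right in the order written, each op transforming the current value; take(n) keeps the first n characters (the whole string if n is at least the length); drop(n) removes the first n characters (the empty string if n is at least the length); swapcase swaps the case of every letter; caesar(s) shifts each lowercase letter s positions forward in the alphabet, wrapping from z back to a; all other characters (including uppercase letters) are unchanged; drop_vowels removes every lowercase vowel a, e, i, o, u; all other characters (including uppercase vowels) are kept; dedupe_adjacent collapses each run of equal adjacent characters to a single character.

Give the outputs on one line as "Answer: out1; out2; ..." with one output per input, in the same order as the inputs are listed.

"ytfj"; "pldl"; "oxhs"; "hflr"; "ygat"; "ywgv"

Execution, op by op:
  "lnjfty" -> "lnjfty" -> "ytfjnl" -> "ytfj"
  "akldlp" -> "akldlp" -> "pldlka" -> "pldl"
  "xphshxo" -> "xphshxo" -> "oxhshpx" -> "oxhs"
  "wgtrllfhh" -> "wgtrlfh" -> "hflrtgw" -> "hflr"
  "ugnuitagy" -> "ugnuitagy" -> "ygatiungu" -> "ygat"
  "nycvgwy" -> "nycvgwy" -> "ywgvcyn" -> "ywgv"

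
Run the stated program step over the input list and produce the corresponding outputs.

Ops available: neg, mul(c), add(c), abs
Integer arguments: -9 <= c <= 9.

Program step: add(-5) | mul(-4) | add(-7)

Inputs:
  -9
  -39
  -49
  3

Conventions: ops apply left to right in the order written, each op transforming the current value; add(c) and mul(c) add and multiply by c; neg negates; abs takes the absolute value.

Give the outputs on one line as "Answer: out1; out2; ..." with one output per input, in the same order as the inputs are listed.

49; 169; 209; 1

Execution, op by op:
  -9 -> -14 -> 56 -> 49
  -39 -> -44 -> 176 -> 169
  -49 -> -54 -> 216 -> 209
  3 -> -2 -> 8 -> 1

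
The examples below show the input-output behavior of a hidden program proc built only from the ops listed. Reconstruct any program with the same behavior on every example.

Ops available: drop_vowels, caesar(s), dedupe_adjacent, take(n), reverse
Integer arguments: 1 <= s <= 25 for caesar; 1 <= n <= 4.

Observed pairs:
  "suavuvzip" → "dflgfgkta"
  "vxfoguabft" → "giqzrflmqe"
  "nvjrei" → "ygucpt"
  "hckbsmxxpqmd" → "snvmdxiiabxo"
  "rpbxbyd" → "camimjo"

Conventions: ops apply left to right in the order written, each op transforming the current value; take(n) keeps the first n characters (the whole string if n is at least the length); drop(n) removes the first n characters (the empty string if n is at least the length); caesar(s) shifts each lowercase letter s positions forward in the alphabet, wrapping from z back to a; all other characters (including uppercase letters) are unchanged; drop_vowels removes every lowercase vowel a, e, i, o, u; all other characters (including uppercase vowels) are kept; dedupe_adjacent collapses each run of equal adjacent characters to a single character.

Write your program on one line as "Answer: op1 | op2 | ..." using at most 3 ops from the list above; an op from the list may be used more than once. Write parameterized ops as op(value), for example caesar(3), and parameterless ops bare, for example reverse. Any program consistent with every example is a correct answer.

caesar(12) | caesar(25)

Check, running the answer program on each example:
  "suavuvzip" -> "egmhghlub" -> "dflgfgkta"
  "vxfoguabft" -> "hjrasgmnrf" -> "giqzrflmqe"
  "nvjrei" -> "zhvdqu" -> "ygucpt"
  "hckbsmxxpqmd" -> "towneyjjbcyp" -> "snvmdxiiabxo"
  "rpbxbyd" -> "dbnjnkp" -> "camimjo"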